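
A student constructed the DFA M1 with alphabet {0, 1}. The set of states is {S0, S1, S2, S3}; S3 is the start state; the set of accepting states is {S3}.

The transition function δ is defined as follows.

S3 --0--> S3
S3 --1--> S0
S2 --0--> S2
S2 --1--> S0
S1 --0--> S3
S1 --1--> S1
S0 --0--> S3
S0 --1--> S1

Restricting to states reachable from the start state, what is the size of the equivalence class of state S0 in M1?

2

States {S2} cannot be reached from the start state, so discard them.
Start with accepting vs non-accepting: {S3} | {S0,S1}.
Stable partition: {S3} | {S0,S1} — 2 equivalence classes.
State S0 belongs to the block {S0,S1}, which has 2 states.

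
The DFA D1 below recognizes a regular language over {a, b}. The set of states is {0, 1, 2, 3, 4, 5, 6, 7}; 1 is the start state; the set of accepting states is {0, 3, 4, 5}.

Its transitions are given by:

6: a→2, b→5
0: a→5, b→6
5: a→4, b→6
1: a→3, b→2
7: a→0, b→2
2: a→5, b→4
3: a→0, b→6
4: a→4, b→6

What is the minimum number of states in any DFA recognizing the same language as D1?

States {7} cannot be reached from the start state, so discard them.
Initial partition by acceptance: {0,3,4,5} | {1,2,6}.
On input a, block {1,2,6} splits into {1,2} and {6}.
On input b, block {1,2} splits into {1} and {2}.
The partition is now stable with 4 blocks: {0,3,4,5} | {1} | {6} | {2}.

4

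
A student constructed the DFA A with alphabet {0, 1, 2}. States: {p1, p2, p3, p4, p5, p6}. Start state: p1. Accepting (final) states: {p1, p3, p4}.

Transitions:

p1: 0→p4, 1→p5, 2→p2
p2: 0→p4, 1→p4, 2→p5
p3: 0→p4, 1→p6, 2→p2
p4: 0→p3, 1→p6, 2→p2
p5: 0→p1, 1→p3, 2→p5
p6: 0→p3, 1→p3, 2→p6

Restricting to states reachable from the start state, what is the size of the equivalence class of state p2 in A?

3

All states are reachable from the start state.
P0 = {p1,p3,p4} | {p2,p5,p6}.
The partition is now stable with 2 blocks: {p1,p3,p4} | {p2,p5,p6}.
The equivalence class containing p2 is {p2,p5,p6}, of size 3.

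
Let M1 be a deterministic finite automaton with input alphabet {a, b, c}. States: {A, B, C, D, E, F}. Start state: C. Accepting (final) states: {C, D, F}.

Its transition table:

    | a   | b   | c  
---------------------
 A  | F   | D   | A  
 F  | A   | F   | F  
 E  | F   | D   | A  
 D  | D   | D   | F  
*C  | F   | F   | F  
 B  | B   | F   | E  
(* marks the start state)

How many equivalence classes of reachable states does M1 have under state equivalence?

4

Reachable states from the start: {A,C,D,F}. Unreachable: {B,E} — drop them.
Start with accepting vs non-accepting: {C,D,F} | {A}.
Split {C,D,F} by δ(·,a) → {C,D} and {F}.
Refine {C,D} on symbol a: members go to different blocks, giving {C} and {D}.
No further refinement is possible. Final partition (4 blocks): {C} | {A} | {F} | {D}.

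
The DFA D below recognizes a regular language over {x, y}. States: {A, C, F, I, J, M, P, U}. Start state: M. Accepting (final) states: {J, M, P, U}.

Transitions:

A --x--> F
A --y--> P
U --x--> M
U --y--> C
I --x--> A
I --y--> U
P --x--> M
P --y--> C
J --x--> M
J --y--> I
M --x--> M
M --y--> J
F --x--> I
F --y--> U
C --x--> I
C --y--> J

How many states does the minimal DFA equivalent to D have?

3

Start with accepting vs non-accepting: {J,M,P,U} | {A,C,F,I}.
On input y, block {J,M,P,U} splits into {J,P,U} and {M}.
Stable partition: {J,P,U} | {A,C,F,I} | {M} — 3 equivalence classes.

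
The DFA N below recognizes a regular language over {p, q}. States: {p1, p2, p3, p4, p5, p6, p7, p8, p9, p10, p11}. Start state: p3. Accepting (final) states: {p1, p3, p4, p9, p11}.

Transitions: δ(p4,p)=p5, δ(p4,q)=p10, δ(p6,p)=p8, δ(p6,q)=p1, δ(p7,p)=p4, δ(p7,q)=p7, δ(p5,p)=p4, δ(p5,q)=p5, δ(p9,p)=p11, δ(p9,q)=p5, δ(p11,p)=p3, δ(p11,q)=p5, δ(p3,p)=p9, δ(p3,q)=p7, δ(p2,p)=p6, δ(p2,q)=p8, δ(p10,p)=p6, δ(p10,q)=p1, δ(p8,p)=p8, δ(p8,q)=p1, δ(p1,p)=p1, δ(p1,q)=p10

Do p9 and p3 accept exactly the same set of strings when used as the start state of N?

States {p2} cannot be reached from the start state, so discard them.
P0 = {p1,p3,p4,p9,p11} | {p5,p6,p7,p8,p10}.
Split {p1,p3,p4,p9,p11} by δ(·,p) → {p1,p3,p9,p11} and {p4}.
Refine {p5,p6,p7,p8,p10} on symbol p: members go to different blocks, giving {p6,p8,p10} and {p5,p7}.
Refine {p1,p3,p9,p11} on symbol q: members go to different blocks, giving {p3,p9,p11} and {p1}.
No further refinement is possible. Final partition (5 blocks): {p3,p9,p11} | {p6,p8,p10} | {p4} | {p5,p7} | {p1}.
p9 and p3 lie in the same block of the stable partition, so they are equivalent — no string distinguishes them.

Yes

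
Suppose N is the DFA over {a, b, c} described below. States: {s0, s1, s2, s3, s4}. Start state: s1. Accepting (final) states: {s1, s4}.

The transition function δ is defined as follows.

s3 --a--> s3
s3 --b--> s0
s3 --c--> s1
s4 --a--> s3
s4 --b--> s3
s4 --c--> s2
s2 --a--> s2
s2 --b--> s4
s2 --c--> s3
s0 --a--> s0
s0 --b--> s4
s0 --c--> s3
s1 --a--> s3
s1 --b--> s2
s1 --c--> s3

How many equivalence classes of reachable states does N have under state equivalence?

4

Every state is reachable, so we keep all 5.
Initial partition by acceptance: {s1,s4} | {s0,s2,s3}.
Split {s0,s2,s3} by δ(·,b) → {s0,s2} and {s3}.
Refine {s1,s4} on symbol b: members go to different blocks, giving {s1} and {s4}.
No further refinement is possible. Final partition (4 blocks): {s1} | {s0,s2} | {s3} | {s4}.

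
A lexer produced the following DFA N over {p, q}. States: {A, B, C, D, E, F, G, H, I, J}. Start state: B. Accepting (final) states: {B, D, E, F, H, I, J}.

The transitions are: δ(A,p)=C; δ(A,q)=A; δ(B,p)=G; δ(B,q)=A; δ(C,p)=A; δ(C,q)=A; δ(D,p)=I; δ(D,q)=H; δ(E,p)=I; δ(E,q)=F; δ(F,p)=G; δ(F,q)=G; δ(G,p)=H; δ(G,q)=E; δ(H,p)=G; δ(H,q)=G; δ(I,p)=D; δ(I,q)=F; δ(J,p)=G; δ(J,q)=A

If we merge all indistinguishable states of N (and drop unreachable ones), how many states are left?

5

States {J} cannot be reached from the start state, so discard them.
Initial partition by acceptance: {B,D,E,F,H,I} | {A,C,G}.
On input p, block {B,D,E,F,H,I} splits into {B,F,H} and {D,E,I}.
On input p, block {A,C,G} splits into {A,C} and {G}.
Refine {B,F,H} on symbol q: members go to different blocks, giving {F,H} and {B}.
Stable partition: {F,H} | {A,C} | {D,E,I} | {G} | {B} — 5 equivalence classes.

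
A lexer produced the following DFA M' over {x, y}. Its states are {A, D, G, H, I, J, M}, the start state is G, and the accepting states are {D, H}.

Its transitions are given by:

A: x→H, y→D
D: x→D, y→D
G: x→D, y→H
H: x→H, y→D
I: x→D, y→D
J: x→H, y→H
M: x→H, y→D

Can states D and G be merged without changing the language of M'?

Reachable states from the start: {D,G,H}. Unreachable: {A,I,J,M} — drop them.
Initial partition by acceptance: {D,H} | {G}.
The partition is now stable with 2 blocks: {D,H} | {G}.
D and G end up in different blocks, so they are distinguishable. For instance, the string 'ε' is accepted from only D.

No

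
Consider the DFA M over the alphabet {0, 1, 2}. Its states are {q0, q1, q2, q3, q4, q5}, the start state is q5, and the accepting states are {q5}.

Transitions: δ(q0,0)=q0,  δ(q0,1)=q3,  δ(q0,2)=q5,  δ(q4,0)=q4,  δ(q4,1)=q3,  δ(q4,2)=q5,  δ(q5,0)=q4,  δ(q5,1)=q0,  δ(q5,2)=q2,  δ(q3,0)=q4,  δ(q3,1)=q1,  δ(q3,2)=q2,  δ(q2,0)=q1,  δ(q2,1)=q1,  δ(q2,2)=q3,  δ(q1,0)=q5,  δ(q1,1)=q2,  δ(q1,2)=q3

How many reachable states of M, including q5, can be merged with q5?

1

P0 = {q5} | {q0,q1,q2,q3,q4}.
Split {q0,q1,q2,q3,q4} by δ(·,0) → {q0,q2,q3,q4} and {q1}.
Refine {q0,q2,q3,q4} on symbol 0: members go to different blocks, giving {q0,q3,q4} and {q2}.
Split {q0,q3,q4} by δ(·,1) → {q0,q4} and {q3}.
The partition is now stable with 5 blocks: {q5} | {q0,q4} | {q1} | {q2} | {q3}.
State q5 belongs to the block {q5}, which has 1 states.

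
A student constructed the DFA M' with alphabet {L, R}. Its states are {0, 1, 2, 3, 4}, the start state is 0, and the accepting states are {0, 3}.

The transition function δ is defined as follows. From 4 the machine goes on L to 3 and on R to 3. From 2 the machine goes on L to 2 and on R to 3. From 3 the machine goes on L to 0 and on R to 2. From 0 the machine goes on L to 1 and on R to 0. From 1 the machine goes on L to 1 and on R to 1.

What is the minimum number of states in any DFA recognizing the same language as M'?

Reachable states from the start: {0,1}. Unreachable: {2,3,4} — drop them.
Initial partition by acceptance: {0} | {1}.
No further refinement is possible. Final partition (2 blocks): {0} | {1}.

2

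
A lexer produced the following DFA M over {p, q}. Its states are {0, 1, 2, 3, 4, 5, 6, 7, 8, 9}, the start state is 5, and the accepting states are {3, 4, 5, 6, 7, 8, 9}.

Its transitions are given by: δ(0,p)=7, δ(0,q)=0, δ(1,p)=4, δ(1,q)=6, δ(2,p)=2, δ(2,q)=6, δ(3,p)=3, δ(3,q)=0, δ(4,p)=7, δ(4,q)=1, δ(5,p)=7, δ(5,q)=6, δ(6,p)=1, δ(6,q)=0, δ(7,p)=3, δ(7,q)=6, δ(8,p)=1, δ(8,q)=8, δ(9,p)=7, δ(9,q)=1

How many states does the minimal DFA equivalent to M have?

7

States {2,8,9} cannot be reached from the start state, so discard them.
Initial partition by acceptance: {3,4,5,6,7} | {0,1}.
On input p, block {3,4,5,6,7} splits into {3,4,5,7} and {6}.
Split {3,4,5,7} by δ(·,q) → {3,4} and {5,7}.
On input p, block {3,4} splits into {3} and {4}.
On input p, block {0,1} splits into {0} and {1}.
Split {5,7} by δ(·,p) → {5} and {7}.
The partition is now stable with 7 blocks: {3} | {0} | {6} | {5} | {4} | {1} | {7}.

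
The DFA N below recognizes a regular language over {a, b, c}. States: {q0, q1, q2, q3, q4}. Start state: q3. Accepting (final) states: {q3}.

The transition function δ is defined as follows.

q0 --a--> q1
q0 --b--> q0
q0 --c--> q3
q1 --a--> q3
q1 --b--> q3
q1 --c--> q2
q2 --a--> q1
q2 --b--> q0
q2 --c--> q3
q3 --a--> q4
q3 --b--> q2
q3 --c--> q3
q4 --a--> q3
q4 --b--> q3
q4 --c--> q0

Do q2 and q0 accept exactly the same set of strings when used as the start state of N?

Yes

All states are reachable from the start state.
Start with accepting vs non-accepting: {q3} | {q0,q1,q2,q4}.
On input a, block {q0,q1,q2,q4} splits into {q0,q2} and {q1,q4}.
No further refinement is possible. Final partition (3 blocks): {q3} | {q0,q2} | {q1,q4}.
q2 and q0 lie in the same block of the stable partition, so they are equivalent — no string distinguishes them.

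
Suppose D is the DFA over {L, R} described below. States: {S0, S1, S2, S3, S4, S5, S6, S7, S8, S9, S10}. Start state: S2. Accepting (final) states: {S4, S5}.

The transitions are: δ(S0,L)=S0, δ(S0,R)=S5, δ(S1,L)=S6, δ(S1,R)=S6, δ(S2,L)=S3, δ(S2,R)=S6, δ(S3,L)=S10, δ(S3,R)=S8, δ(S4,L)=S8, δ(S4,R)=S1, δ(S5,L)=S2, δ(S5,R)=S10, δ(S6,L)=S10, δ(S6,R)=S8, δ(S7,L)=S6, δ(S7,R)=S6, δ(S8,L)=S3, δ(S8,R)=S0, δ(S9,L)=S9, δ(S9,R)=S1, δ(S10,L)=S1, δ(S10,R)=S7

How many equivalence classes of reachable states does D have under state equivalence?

Reachable states from the start: {S0,S1,S2,S3,S5,S6,S7,S8,S10}. Unreachable: {S4,S9} — drop them.
P0 = {S5} | {S0,S1,S2,S3,S6,S7,S8,S10}.
Split {S0,S1,S2,S3,S6,S7,S8,S10} by δ(·,R) → {S1,S2,S3,S6,S7,S8,S10} and {S0}.
Split {S1,S2,S3,S6,S7,S8,S10} by δ(·,R) → {S1,S2,S3,S6,S7,S10} and {S8}.
Split {S1,S2,S3,S6,S7,S10} by δ(·,R) → {S1,S2,S7,S10} and {S3,S6}.
Refine {S1,S2,S7,S10} on symbol L: members go to different blocks, giving {S1,S2,S7} and {S10}.
The partition is now stable with 6 blocks: {S5} | {S1,S2,S7} | {S0} | {S8} | {S3,S6} | {S10}.

6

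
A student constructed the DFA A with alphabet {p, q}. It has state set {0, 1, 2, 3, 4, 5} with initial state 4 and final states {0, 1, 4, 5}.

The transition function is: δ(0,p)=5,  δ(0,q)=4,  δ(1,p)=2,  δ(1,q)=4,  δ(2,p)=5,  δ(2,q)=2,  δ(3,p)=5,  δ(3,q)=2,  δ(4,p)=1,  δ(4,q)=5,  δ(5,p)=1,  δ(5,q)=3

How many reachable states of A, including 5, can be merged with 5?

First remove the unreachable states {0}; 5 states remain.
Initial partition by acceptance: {1,4,5} | {2,3}.
On input p, block {1,4,5} splits into {4,5} and {1}.
On input q, block {4,5} splits into {4} and {5}.
Stable partition: {4} | {2,3} | {1} | {5} — 4 equivalence classes.
State 5 belongs to the block {5}, which has 1 states.

1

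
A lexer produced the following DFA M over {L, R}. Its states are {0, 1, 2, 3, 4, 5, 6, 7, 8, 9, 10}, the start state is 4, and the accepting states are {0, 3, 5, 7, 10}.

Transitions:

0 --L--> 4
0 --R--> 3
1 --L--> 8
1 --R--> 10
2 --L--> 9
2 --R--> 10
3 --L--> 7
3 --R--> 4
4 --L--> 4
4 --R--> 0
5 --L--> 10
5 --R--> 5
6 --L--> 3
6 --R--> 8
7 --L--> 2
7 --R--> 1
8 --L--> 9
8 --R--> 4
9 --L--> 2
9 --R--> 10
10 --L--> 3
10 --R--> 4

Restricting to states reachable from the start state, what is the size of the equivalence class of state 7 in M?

First remove the unreachable states {5,6}; 9 states remain.
P0 = {0,3,7,10} | {1,2,4,8,9}.
On input L, block {0,3,7,10} splits into {0,7} and {3,10}.
Refine {0,7} on symbol R: members go to different blocks, giving {0} and {7}.
On input R, block {1,2,4,8,9} splits into {1,2,9} and {4} and {8}.
Refine {1,2,9} on symbol L: members go to different blocks, giving {2,9} and {1}.
Refine {3,10} on symbol L: members go to different blocks, giving {3} and {10}.
No further refinement is possible. Final partition (8 blocks): {0} | {2,9} | {3} | {7} | {4} | {8} | {1} | {10}.
The equivalence class containing 7 is {7}, of size 1.

1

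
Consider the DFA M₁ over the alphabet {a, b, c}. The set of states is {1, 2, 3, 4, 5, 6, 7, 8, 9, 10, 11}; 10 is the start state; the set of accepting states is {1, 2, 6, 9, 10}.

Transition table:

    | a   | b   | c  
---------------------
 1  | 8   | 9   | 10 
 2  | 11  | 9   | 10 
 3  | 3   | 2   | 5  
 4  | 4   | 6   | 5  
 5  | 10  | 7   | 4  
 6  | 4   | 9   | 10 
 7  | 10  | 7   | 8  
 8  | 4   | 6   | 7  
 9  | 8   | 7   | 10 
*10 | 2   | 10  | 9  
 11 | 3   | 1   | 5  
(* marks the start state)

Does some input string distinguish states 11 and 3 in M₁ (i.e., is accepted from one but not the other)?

Start with accepting vs non-accepting: {1,2,6,9,10} | {3,4,5,7,8,11}.
Refine {1,2,6,9,10} on symbol a: members go to different blocks, giving {1,2,6,9} and {10}.
Split {1,2,6,9} by δ(·,b) → {1,2,6} and {9}.
Split {3,4,5,7,8,11} by δ(·,a) → {3,4,8,11} and {5,7}.
Stable partition: {1,2,6} | {3,4,8,11} | {10} | {9} | {5,7} — 5 equivalence classes.
11 and 3 lie in the same block of the stable partition, so they are equivalent — no string distinguishes them.

No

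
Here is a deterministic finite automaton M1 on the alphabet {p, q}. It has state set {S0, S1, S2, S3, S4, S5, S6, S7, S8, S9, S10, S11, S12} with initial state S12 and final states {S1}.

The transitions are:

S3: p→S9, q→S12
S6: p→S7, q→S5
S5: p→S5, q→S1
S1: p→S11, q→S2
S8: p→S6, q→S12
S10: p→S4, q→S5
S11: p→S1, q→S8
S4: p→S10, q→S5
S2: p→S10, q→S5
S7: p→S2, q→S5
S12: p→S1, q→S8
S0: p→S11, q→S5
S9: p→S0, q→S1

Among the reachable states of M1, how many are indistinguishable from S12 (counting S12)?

2

States {S0,S3,S9} cannot be reached from the start state, so discard them.
Start with accepting vs non-accepting: {S1} | {S2,S4,S5,S6,S7,S8,S10,S11,S12}.
Refine {S2,S4,S5,S6,S7,S8,S10,S11,S12} on symbol p: members go to different blocks, giving {S2,S4,S5,S6,S7,S8,S10} and {S11,S12}.
On input q, block {S2,S4,S5,S6,S7,S8,S10} splits into {S2,S4,S6,S7,S10} and {S5} and {S8}.
Stable partition: {S1} | {S2,S4,S6,S7,S10} | {S11,S12} | {S5} | {S8} — 5 equivalence classes.
The equivalence class containing S12 is {S11,S12}, of size 2.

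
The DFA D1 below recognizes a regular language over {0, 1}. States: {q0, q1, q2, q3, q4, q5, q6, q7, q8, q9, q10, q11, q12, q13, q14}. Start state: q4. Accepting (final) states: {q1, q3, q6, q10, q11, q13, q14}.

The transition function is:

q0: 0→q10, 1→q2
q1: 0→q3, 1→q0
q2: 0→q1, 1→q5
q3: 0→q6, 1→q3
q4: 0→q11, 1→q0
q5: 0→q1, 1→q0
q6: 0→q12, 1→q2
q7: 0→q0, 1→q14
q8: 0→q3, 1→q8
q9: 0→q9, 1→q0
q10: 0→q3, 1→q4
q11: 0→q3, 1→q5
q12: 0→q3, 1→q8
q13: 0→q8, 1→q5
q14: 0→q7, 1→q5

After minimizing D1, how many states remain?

Reachable states from the start: {q0,q1,q2,q3,q4,q5,q6,q8,q10,q11,q12}. Unreachable: {q7,q9,q13,q14} — drop them.
Start with accepting vs non-accepting: {q1,q3,q6,q10,q11} | {q0,q2,q4,q5,q8,q12}.
On input 0, block {q1,q3,q6,q10,q11} splits into {q1,q3,q10,q11} and {q6}.
Refine {q1,q3,q10,q11} on symbol 0: members go to different blocks, giving {q1,q10,q11} and {q3}.
Split {q0,q2,q4,q5,q8,q12} by δ(·,0) → {q0,q2,q4,q5} and {q8,q12}.
Stable partition: {q1,q10,q11} | {q0,q2,q4,q5} | {q6} | {q3} | {q8,q12} — 5 equivalence classes.

5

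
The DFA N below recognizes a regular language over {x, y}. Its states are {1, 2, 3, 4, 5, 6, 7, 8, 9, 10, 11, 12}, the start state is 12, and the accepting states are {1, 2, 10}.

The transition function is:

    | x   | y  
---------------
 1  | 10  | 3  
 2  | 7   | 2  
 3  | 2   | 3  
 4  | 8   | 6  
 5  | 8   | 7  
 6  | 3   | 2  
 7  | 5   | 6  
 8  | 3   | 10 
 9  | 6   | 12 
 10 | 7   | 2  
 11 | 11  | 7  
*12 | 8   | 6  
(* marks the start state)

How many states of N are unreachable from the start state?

No path from 12 leads to 1, 4, 9, 11; the other 8 states are all reachable.

4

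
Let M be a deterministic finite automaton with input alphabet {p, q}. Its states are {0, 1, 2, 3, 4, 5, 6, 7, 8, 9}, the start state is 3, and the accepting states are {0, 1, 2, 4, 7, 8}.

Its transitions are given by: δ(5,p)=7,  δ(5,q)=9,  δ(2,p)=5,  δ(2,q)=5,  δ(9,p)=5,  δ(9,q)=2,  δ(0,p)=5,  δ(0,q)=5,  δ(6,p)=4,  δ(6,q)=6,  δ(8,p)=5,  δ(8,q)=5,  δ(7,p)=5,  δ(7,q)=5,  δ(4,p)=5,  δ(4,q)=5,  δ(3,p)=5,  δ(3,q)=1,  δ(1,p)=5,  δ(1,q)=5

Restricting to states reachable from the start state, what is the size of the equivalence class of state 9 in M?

2

States {0,4,6,8} cannot be reached from the start state, so discard them.
Start with accepting vs non-accepting: {1,2,7} | {3,5,9}.
Split {3,5,9} by δ(·,p) → {3,9} and {5}.
The partition is now stable with 3 blocks: {1,2,7} | {3,9} | {5}.
State 9 belongs to the block {3,9}, which has 2 states.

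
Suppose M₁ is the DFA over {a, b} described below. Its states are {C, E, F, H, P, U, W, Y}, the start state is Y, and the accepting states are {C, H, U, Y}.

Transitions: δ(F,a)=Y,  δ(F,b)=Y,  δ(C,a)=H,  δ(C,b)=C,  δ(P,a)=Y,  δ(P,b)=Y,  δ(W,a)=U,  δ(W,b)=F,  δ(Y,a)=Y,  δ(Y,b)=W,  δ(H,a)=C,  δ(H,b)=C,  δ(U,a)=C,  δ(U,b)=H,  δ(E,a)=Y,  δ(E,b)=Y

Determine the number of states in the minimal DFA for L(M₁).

4

States {E,P} cannot be reached from the start state, so discard them.
Start with accepting vs non-accepting: {C,H,U,Y} | {F,W}.
Refine {C,H,U,Y} on symbol b: members go to different blocks, giving {C,H,U} and {Y}.
Split {F,W} by δ(·,a) → {W} and {F}.
No further refinement is possible. Final partition (4 blocks): {C,H,U} | {W} | {Y} | {F}.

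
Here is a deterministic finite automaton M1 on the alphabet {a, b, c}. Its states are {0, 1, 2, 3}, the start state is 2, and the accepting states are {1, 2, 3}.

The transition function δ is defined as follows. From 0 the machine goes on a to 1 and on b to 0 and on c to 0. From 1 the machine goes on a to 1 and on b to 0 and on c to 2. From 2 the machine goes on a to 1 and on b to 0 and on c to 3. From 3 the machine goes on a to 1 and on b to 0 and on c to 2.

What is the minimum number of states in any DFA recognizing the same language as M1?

2

Start with accepting vs non-accepting: {1,2,3} | {0}.
No further refinement is possible. Final partition (2 blocks): {1,2,3} | {0}.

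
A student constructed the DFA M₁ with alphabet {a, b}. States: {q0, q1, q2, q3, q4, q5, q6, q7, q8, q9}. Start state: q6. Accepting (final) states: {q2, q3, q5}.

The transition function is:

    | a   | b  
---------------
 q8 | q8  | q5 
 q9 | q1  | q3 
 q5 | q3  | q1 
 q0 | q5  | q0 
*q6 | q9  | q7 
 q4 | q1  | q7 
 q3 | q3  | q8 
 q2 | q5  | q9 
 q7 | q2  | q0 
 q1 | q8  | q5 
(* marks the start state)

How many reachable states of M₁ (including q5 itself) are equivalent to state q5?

3

Reachable states from the start: {q0,q1,q2,q3,q5,q6,q7,q8,q9}. Unreachable: {q4} — drop them.
Initial partition by acceptance: {q2,q3,q5} | {q0,q1,q6,q7,q8,q9}.
Split {q0,q1,q6,q7,q8,q9} by δ(·,a) → {q1,q6,q8,q9} and {q0,q7}.
Refine {q1,q6,q8,q9} on symbol b: members go to different blocks, giving {q1,q8,q9} and {q6}.
Stable partition: {q2,q3,q5} | {q1,q8,q9} | {q0,q7} | {q6} — 4 equivalence classes.
State q5 belongs to the block {q2,q3,q5}, which has 3 states.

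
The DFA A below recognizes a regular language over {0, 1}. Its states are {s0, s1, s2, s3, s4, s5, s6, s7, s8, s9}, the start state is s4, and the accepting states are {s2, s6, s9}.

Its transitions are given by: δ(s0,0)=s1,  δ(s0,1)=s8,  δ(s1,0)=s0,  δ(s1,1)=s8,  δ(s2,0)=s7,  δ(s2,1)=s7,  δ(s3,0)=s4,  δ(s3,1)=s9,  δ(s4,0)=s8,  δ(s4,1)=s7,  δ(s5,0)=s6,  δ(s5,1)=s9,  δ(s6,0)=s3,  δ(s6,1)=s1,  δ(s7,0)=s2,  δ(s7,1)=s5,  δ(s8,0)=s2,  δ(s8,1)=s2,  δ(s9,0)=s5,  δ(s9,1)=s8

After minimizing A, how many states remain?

9

P0 = {s2,s6,s9} | {s0,s1,s3,s4,s5,s7,s8}.
Refine {s0,s1,s3,s4,s5,s7,s8} on symbol 0: members go to different blocks, giving {s0,s1,s3,s4} and {s5,s7,s8}.
On input 0, block {s2,s6,s9} splits into {s2,s9} and {s6}.
On input 0, block {s0,s1,s3,s4} splits into {s0,s1,s3} and {s4}.
Split {s0,s1,s3} by δ(·,0) → {s0,s1} and {s3}.
Refine {s5,s7,s8} on symbol 0: members go to different blocks, giving {s7,s8} and {s5}.
On input 0, block {s2,s9} splits into {s2} and {s9}.
On input 1, block {s7,s8} splits into {s7} and {s8}.
No further refinement is possible. Final partition (9 blocks): {s2} | {s0,s1} | {s7} | {s6} | {s4} | {s3} | {s5} | {s9} | {s8}.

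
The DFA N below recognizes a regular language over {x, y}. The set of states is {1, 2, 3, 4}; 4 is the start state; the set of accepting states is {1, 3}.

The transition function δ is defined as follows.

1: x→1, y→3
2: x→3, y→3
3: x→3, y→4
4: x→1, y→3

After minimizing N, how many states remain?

States {2} cannot be reached from the start state, so discard them.
P0 = {1,3} | {4}.
On input y, block {1,3} splits into {1} and {3}.
No further refinement is possible. Final partition (3 blocks): {1} | {4} | {3}.

3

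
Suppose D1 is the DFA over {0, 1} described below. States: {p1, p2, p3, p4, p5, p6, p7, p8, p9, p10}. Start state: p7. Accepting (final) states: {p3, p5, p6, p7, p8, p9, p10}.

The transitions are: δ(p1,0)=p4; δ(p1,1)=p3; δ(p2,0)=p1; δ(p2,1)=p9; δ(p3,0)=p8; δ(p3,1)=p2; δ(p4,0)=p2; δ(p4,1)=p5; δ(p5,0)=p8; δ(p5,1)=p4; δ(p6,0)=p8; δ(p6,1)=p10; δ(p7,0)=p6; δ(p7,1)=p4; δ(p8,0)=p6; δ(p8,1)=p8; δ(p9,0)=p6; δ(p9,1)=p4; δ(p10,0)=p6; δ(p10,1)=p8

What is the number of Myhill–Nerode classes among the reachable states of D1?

Initial partition by acceptance: {p3,p5,p6,p7,p8,p9,p10} | {p1,p2,p4}.
Refine {p3,p5,p6,p7,p8,p9,p10} on symbol 1: members go to different blocks, giving {p3,p5,p7,p9} and {p6,p8,p10}.
The partition is now stable with 3 blocks: {p3,p5,p7,p9} | {p1,p2,p4} | {p6,p8,p10}.

3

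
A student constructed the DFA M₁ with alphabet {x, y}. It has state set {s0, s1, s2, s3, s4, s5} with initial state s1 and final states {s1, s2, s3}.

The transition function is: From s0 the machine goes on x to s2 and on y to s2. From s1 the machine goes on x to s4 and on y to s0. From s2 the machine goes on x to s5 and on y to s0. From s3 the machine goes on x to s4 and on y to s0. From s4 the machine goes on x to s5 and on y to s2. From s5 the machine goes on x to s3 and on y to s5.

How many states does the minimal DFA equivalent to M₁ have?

All states are reachable from the start state.
P0 = {s1,s2,s3} | {s0,s4,s5}.
On input x, block {s0,s4,s5} splits into {s0,s5} and {s4}.
Split {s1,s2,s3} by δ(·,x) → {s1,s3} and {s2}.
Refine {s0,s5} on symbol x: members go to different blocks, giving {s0} and {s5}.
The partition is now stable with 5 blocks: {s1,s3} | {s0} | {s4} | {s2} | {s5}.

5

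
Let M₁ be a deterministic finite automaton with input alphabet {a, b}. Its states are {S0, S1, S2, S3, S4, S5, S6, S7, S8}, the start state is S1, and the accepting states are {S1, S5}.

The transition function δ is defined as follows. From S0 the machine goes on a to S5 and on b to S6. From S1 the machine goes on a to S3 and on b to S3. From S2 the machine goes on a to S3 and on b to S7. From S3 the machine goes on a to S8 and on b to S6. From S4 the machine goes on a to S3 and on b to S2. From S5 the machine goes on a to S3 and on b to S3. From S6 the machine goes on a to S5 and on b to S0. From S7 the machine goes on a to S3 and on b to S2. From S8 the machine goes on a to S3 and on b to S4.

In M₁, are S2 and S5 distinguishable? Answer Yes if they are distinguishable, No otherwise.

Every state is reachable, so we keep all 9.
P0 = {S1,S5} | {S0,S2,S3,S4,S6,S7,S8}.
Split {S0,S2,S3,S4,S6,S7,S8} by δ(·,a) → {S2,S3,S4,S7,S8} and {S0,S6}.
On input b, block {S2,S3,S4,S7,S8} splits into {S2,S4,S7,S8} and {S3}.
The partition is now stable with 4 blocks: {S1,S5} | {S2,S4,S7,S8} | {S0,S6} | {S3}.
S2 and S5 end up in different blocks, so they are distinguishable. For instance, the string 'ε' is accepted from only S5.

Yes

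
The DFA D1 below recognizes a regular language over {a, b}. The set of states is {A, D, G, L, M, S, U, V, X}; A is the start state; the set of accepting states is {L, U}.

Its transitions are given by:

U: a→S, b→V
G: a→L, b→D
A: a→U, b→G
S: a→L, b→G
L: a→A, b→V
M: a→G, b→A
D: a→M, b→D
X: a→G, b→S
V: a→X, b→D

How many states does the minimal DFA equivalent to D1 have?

5

P0 = {L,U} | {A,D,G,M,S,V,X}.
On input a, block {A,D,G,M,S,V,X} splits into {D,M,V,X} and {A,G,S}.
Refine {D,M,V,X} on symbol a: members go to different blocks, giving {D,V} and {M,X}.
Split {A,G,S} by δ(·,b) → {A,S} and {G}.
Stable partition: {L,U} | {D,V} | {A,S} | {M,X} | {G} — 5 equivalence classes.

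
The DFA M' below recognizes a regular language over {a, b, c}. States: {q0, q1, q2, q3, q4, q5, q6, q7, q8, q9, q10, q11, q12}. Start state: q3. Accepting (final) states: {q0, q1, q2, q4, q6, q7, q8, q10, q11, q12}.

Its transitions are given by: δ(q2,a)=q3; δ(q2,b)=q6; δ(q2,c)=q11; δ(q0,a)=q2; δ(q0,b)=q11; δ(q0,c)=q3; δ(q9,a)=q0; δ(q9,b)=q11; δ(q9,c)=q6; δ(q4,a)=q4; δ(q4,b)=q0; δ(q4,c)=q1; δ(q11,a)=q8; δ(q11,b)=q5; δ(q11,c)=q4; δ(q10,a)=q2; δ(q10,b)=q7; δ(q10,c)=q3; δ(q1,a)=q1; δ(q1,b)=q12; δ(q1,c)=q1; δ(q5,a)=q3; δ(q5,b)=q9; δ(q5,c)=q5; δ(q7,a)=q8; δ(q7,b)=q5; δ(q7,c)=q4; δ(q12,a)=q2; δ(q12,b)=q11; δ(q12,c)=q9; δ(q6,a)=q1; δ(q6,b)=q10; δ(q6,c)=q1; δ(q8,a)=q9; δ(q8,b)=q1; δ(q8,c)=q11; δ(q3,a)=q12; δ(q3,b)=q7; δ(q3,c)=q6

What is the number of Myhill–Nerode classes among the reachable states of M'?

Every state is reachable, so we keep all 13.
P0 = {q0,q1,q2,q4,q6,q7,q8,q10,q11,q12} | {q3,q5,q9}.
Split {q0,q1,q2,q4,q6,q7,q8,q10,q11,q12} by δ(·,a) → {q0,q1,q4,q6,q7,q10,q11,q12} and {q2,q8}.
Refine {q0,q1,q4,q6,q7,q10,q11,q12} on symbol a: members go to different blocks, giving {q0,q7,q10,q11,q12} and {q1,q4,q6}.
Refine {q0,q7,q10,q11,q12} on symbol b: members go to different blocks, giving {q0,q10,q12} and {q7,q11}.
On input a, block {q3,q5,q9} splits into {q3,q9} and {q5}.
No further refinement is possible. Final partition (6 blocks): {q0,q10,q12} | {q3,q9} | {q2,q8} | {q1,q4,q6} | {q7,q11} | {q5}.

6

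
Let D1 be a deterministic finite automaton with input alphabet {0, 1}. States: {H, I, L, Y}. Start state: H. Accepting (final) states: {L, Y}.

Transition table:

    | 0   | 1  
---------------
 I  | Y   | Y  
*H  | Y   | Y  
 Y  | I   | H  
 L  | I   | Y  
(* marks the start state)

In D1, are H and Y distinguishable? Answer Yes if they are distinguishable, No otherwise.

Yes

States {L} cannot be reached from the start state, so discard them.
Initial partition by acceptance: {Y} | {H,I}.
The partition is now stable with 2 blocks: {Y} | {H,I}.
H and Y end up in different blocks, so they are distinguishable. For instance, the string 'ε' is accepted from only Y.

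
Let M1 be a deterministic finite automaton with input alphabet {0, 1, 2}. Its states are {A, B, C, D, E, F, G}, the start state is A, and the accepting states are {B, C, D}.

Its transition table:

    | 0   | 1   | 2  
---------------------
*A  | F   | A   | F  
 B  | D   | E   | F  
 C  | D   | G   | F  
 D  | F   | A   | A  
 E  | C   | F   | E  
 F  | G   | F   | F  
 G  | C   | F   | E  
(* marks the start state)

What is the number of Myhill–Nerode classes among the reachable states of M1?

First remove the unreachable states {B}; 6 states remain.
Start with accepting vs non-accepting: {C,D} | {A,E,F,G}.
On input 0, block {C,D} splits into {C} and {D}.
Refine {A,E,F,G} on symbol 0: members go to different blocks, giving {A,F} and {E,G}.
On input 0, block {A,F} splits into {A} and {F}.
The partition is now stable with 5 blocks: {C} | {A} | {D} | {E,G} | {F}.

5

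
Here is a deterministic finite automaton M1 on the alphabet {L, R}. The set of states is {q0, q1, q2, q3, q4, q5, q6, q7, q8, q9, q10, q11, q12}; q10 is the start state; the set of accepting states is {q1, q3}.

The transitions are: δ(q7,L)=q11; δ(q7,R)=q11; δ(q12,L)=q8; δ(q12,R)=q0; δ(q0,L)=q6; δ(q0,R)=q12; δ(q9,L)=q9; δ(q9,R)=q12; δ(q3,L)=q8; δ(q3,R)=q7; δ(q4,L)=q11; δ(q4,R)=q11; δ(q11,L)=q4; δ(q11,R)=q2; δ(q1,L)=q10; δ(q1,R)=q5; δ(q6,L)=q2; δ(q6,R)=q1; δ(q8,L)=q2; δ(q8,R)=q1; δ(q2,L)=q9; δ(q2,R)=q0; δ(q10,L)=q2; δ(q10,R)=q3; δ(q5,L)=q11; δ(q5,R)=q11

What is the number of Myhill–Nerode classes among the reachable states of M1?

6

P0 = {q1,q3} | {q0,q2,q4,q5,q6,q7,q8,q9,q10,q11,q12}.
Refine {q0,q2,q4,q5,q6,q7,q8,q9,q10,q11,q12} on symbol R: members go to different blocks, giving {q0,q2,q4,q5,q7,q9,q11,q12} and {q6,q8,q10}.
Refine {q0,q2,q4,q5,q7,q9,q11,q12} on symbol L: members go to different blocks, giving {q2,q4,q5,q7,q9,q11} and {q0,q12}.
Split {q2,q4,q5,q7,q9,q11} by δ(·,R) → {q4,q5,q7,q11} and {q2,q9}.
Split {q4,q5,q7,q11} by δ(·,R) → {q4,q5,q7} and {q11}.
No further refinement is possible. Final partition (6 blocks): {q1,q3} | {q4,q5,q7} | {q6,q8,q10} | {q0,q12} | {q2,q9} | {q11}.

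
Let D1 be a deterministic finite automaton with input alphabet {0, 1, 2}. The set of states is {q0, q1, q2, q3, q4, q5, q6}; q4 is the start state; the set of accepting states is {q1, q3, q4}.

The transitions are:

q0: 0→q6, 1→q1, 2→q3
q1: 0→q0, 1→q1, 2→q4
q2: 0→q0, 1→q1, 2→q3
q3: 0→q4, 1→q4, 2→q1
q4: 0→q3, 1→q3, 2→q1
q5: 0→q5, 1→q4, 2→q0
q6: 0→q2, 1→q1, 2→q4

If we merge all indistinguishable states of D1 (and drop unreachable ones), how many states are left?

3

States {q5} cannot be reached from the start state, so discard them.
Initial partition by acceptance: {q1,q3,q4} | {q0,q2,q6}.
Split {q1,q3,q4} by δ(·,0) → {q3,q4} and {q1}.
No further refinement is possible. Final partition (3 blocks): {q3,q4} | {q0,q2,q6} | {q1}.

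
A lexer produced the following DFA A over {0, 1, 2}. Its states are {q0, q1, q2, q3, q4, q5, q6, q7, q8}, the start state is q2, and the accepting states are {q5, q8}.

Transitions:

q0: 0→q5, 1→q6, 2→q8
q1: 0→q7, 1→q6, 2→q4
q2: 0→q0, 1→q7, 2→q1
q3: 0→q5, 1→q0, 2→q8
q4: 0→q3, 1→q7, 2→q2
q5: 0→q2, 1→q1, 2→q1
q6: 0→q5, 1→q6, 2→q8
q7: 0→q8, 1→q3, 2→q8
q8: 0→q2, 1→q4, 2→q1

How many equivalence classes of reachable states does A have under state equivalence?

Initial partition by acceptance: {q5,q8} | {q0,q1,q2,q3,q4,q6,q7}.
Refine {q0,q1,q2,q3,q4,q6,q7} on symbol 0: members go to different blocks, giving {q0,q3,q6,q7} and {q1,q2,q4}.
Stable partition: {q5,q8} | {q0,q3,q6,q7} | {q1,q2,q4} — 3 equivalence classes.

3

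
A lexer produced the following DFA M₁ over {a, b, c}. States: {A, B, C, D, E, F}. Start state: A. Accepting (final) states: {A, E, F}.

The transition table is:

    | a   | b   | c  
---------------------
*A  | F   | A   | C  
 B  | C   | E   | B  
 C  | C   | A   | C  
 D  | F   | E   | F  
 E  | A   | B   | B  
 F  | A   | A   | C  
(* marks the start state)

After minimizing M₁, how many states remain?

States {B,D,E} cannot be reached from the start state, so discard them.
Initial partition by acceptance: {A,F} | {C}.
The partition is now stable with 2 blocks: {A,F} | {C}.

2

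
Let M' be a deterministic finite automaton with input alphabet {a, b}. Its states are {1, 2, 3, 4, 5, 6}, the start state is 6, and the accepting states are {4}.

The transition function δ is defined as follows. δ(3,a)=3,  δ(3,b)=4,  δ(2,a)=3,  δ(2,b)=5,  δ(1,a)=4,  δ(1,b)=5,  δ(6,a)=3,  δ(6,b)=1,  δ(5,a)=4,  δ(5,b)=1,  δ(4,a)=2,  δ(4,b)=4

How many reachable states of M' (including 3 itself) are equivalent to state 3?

1

P0 = {4} | {1,2,3,5,6}.
Refine {1,2,3,5,6} on symbol a: members go to different blocks, giving {2,3,6} and {1,5}.
Refine {2,3,6} on symbol b: members go to different blocks, giving {2,6} and {3}.
The partition is now stable with 4 blocks: {4} | {2,6} | {1,5} | {3}.
The equivalence class containing 3 is {3}, of size 1.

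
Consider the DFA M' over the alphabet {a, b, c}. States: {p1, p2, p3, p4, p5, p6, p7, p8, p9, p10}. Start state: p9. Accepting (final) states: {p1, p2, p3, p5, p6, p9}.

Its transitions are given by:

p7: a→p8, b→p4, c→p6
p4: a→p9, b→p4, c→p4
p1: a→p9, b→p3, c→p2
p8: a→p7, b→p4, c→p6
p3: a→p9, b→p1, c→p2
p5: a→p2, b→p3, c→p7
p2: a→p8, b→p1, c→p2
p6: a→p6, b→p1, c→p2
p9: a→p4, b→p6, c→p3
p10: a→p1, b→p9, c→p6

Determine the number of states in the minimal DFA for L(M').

6

First remove the unreachable states {p5,p10}; 8 states remain.
Initial partition by acceptance: {p1,p2,p3,p6,p9} | {p4,p7,p8}.
Split {p1,p2,p3,p6,p9} by δ(·,a) → {p1,p3,p6} and {p2,p9}.
Refine {p1,p3,p6} on symbol a: members go to different blocks, giving {p1,p3} and {p6}.
Split {p4,p7,p8} by δ(·,a) → {p7,p8} and {p4}.
On input a, block {p2,p9} splits into {p2} and {p9}.
Stable partition: {p1,p3} | {p7,p8} | {p2} | {p6} | {p4} | {p9} — 6 equivalence classes.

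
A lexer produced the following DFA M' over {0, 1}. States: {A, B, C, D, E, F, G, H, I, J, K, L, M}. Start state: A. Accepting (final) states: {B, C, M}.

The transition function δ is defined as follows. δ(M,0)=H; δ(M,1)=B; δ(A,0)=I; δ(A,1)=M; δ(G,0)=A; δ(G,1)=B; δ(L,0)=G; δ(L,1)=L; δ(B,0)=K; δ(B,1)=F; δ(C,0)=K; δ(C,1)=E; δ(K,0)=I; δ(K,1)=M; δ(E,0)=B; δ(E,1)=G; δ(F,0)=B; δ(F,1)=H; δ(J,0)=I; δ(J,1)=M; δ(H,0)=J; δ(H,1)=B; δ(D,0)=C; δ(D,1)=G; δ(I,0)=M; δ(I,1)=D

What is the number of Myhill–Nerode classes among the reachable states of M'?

6

First remove the unreachable states {L}; 12 states remain.
Initial partition by acceptance: {B,C,M} | {A,D,E,F,G,H,I,J,K}.
Refine {B,C,M} on symbol 1: members go to different blocks, giving {B,C} and {M}.
Refine {A,D,E,F,G,H,I,J,K} on symbol 0: members go to different blocks, giving {A,G,H,J,K} and {D,E,F} and {I}.
Refine {A,G,H,J,K} on symbol 0: members go to different blocks, giving {A,J,K} and {G,H}.
The partition is now stable with 6 blocks: {B,C} | {A,J,K} | {M} | {D,E,F} | {I} | {G,H}.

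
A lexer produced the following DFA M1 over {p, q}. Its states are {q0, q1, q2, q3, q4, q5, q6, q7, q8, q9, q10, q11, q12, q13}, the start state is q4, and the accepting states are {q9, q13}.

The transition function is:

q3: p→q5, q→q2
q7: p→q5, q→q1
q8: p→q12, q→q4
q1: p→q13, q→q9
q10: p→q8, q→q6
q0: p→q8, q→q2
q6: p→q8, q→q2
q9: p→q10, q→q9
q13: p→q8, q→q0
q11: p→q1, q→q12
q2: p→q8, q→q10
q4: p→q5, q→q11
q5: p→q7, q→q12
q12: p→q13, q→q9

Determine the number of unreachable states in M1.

1

BFS from q4 reaches {q0, q1, q2, q4, q5, q6, q7, q8, q9, q10, q11, q12, q13}; the 1 state(s) q3 are never visited.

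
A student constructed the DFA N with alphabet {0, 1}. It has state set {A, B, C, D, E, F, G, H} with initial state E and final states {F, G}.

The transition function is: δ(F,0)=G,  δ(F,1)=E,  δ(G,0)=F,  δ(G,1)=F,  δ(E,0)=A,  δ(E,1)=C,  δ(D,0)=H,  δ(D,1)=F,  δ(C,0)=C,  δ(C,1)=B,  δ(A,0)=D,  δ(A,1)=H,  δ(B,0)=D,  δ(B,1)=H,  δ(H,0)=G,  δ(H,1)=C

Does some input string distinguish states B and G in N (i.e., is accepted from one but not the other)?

All states are reachable from the start state.
Start with accepting vs non-accepting: {F,G} | {A,B,C,D,E,H}.
Split {F,G} by δ(·,1) → {F} and {G}.
Refine {A,B,C,D,E,H} on symbol 0: members go to different blocks, giving {A,B,C,D,E} and {H}.
Split {A,B,C,D,E} by δ(·,0) → {A,B,C,E} and {D}.
Refine {A,B,C,E} on symbol 0: members go to different blocks, giving {A,B} and {C,E}.
Split {C,E} by δ(·,0) → {C} and {E}.
Stable partition: {F} | {A,B} | {G} | {H} | {D} | {C} | {E} — 7 equivalence classes.
B and G end up in different blocks, so they are distinguishable. For instance, the string 'ε' is accepted from only G.

Yes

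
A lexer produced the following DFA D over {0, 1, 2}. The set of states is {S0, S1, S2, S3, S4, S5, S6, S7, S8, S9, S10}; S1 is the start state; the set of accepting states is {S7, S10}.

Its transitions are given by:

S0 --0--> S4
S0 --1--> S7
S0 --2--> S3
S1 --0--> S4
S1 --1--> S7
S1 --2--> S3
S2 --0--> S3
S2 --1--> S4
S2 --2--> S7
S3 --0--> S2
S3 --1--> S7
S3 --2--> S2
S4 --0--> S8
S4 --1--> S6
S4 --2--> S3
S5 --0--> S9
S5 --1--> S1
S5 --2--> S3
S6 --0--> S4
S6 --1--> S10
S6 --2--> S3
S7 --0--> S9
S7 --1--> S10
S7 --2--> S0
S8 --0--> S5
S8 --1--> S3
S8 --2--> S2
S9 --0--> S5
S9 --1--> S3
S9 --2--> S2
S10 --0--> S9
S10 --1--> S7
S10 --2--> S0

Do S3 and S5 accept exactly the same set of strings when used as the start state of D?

P0 = {S7,S10} | {S0,S1,S2,S3,S4,S5,S6,S8,S9}.
On input 1, block {S0,S1,S2,S3,S4,S5,S6,S8,S9} splits into {S2,S4,S5,S8,S9} and {S0,S1,S3,S6}.
Refine {S2,S4,S5,S8,S9} on symbol 0: members go to different blocks, giving {S4,S5,S8,S9} and {S2}.
On input 2, block {S4,S5,S8,S9} splits into {S4,S5} and {S8,S9}.
Split {S0,S1,S3,S6} by δ(·,0) → {S0,S1,S6} and {S3}.
No further refinement is possible. Final partition (6 blocks): {S7,S10} | {S4,S5} | {S0,S1,S6} | {S2} | {S8,S9} | {S3}.
S3 and S5 end up in different blocks, so they are distinguishable. For instance, the string '1' is accepted from only S3.

No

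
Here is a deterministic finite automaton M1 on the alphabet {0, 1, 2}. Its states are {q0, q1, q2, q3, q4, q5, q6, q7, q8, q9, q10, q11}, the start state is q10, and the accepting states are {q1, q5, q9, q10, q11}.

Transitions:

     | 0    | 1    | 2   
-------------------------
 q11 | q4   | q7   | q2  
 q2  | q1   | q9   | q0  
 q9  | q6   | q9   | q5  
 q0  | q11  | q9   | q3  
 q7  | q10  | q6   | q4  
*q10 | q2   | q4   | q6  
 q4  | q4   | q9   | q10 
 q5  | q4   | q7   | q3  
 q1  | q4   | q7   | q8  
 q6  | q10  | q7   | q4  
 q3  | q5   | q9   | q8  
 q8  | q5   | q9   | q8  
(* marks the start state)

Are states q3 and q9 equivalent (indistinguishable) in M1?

All states are reachable from the start state.
P0 = {q1,q5,q9,q10,q11} | {q0,q2,q3,q4,q6,q7,q8}.
On input 1, block {q1,q5,q9,q10,q11} splits into {q1,q5,q10,q11} and {q9}.
Refine {q0,q2,q3,q4,q6,q7,q8} on symbol 0: members go to different blocks, giving {q0,q2,q3,q6,q7,q8} and {q4}.
On input 0, block {q1,q5,q10,q11} splits into {q1,q5,q11} and {q10}.
Split {q0,q2,q3,q6,q7,q8} by δ(·,0) → {q0,q2,q3,q8} and {q6,q7}.
No further refinement is possible. Final partition (6 blocks): {q1,q5,q11} | {q0,q2,q3,q8} | {q9} | {q4} | {q10} | {q6,q7}.
q3 and q9 end up in different blocks, so they are distinguishable. For instance, the string 'ε' is accepted from only q9.

No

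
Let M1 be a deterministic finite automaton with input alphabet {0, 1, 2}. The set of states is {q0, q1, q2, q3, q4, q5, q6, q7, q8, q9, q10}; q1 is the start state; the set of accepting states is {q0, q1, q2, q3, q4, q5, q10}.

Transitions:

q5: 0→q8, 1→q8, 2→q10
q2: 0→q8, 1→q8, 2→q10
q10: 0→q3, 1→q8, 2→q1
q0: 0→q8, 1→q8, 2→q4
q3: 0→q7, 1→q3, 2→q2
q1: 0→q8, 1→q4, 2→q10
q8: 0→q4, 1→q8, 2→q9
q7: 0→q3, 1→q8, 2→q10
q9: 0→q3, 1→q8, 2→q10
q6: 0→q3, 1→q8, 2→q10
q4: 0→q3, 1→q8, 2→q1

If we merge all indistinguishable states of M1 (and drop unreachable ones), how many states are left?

Reachable states from the start: {q1,q2,q3,q4,q7,q8,q9,q10}. Unreachable: {q0,q5,q6} — drop them.
P0 = {q1,q2,q3,q4,q10} | {q7,q8,q9}.
Split {q1,q2,q3,q4,q10} by δ(·,0) → {q1,q2,q3} and {q4,q10}.
On input 1, block {q1,q2,q3} splits into {q1} and {q2} and {q3}.
Refine {q7,q8,q9} on symbol 0: members go to different blocks, giving {q7,q9} and {q8}.
Stable partition: {q1} | {q7,q9} | {q4,q10} | {q2} | {q3} | {q8} — 6 equivalence classes.

6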